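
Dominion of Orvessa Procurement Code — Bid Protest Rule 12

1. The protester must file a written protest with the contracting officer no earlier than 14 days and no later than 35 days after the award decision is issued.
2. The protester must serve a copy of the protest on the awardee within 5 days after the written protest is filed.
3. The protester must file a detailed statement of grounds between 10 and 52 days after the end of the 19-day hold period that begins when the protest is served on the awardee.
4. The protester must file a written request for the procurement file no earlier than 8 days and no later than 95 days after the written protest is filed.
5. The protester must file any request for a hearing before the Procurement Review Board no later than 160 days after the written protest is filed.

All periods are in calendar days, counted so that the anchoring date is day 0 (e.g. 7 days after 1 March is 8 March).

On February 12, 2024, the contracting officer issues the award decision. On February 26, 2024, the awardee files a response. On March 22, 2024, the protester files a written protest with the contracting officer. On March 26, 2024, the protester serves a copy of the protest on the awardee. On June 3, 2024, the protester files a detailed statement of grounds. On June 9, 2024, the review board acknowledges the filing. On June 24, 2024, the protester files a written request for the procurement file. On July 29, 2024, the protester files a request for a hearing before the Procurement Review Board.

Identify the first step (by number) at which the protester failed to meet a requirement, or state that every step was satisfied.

Step 1

(1) the permitted window runs from February 12, 2024 + 14 = February 26, 2024 to February 12, 2024 + 35 = March 18, 2024; done March 22, 2024 — 4 days after the window closed.
No need to go further; step 1 was not satisfied.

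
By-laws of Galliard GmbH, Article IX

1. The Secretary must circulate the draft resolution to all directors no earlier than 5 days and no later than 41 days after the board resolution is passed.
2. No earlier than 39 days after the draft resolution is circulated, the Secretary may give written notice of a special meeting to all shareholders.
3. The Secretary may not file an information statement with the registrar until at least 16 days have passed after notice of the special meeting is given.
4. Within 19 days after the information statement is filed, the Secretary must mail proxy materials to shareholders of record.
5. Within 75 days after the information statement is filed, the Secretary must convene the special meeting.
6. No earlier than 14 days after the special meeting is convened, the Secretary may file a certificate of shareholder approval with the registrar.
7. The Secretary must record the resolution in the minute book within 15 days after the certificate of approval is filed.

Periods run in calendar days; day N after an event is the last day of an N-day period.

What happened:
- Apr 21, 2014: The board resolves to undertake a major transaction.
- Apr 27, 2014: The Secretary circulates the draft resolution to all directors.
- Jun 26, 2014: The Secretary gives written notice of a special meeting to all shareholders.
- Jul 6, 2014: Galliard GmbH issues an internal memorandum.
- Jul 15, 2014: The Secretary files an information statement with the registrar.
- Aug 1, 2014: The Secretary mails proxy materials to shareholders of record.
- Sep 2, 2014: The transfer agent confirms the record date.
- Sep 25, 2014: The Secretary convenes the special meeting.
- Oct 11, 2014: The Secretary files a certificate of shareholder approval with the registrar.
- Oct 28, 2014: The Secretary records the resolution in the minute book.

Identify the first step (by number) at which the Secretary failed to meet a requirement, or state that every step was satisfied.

Step 7

Step 1 — 5 and 41 days from Apr 21, 2014 (when the board resolution is passed) are Apr 26, 2014 and Jun 1, 2014 respectively; done Apr 27, 2014 — within the window.
Step 2 — must wait 39 days from Apr 27, 2014 (when the draft resolution is circulated), so not before Jun 5, 2014; done Jun 26, 2014, after the minimum wait.
Step 3 — must wait 16 days from Jun 26, 2014 (when notice of the special meeting is given), so not before Jul 12, 2014; Jul 15, 2014 is on or after that date.
Step 4 — counting 19 days from Jul 15, 2014 (when the information statement is filed) gives a deadline of Aug 3, 2014; done Aug 1, 2014 — timely.
Step 5 — counting 75 days from Jul 15, 2014 (when the information statement is filed) gives a deadline of Sep 28, 2014; done Sep 25, 2014 — timely.
Step 6 — must wait 14 days from Sep 25, 2014 (when the special meeting is convened), so not before Oct 9, 2014; Oct 11, 2014 is on or after that date.
Step 7 — counting 15 days from Oct 11, 2014 (when the certificate of approval is filed) gives a deadline of Oct 26, 2014; not done until Oct 28, 2014, 2 days after the deadline.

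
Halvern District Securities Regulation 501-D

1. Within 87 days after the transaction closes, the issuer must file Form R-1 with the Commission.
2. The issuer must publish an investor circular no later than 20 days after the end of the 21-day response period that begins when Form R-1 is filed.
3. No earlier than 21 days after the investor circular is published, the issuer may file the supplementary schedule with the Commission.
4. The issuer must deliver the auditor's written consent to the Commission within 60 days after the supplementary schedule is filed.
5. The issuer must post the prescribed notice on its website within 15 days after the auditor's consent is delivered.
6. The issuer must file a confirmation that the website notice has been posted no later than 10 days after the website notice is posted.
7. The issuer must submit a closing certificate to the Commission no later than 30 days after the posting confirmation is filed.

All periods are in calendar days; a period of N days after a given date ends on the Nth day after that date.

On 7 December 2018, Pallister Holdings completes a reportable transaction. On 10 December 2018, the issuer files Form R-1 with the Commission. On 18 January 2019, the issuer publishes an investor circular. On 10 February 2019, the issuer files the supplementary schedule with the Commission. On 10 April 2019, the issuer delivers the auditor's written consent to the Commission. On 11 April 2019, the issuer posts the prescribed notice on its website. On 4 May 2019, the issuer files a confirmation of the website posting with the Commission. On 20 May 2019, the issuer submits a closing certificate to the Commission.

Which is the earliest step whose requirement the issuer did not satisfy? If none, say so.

(1) due by 7 December 2018 + 87 days = 4 March 2019; 10 December 2018 is within that limit.
(2) due by 31 December 2018 + 20 days = 20 January 2019; completed 18 January 2019, before the deadline.
(3) permitted from 18 January 2019 + 21 days = 8 February 2019 onward; done 10 February 2019 — permitted.
(4) due by 10 February 2019 + 60 days = 11 April 2019; done 10 April 2019 — timely.
(5) due by 10 April 2019 + 15 days = 25 April 2019; 11 April 2019 is within that limit.
(6) due by 11 April 2019 + 10 days = 21 April 2019; not done until 4 May 2019, 13 days after the deadline.
That is the first point of non-compliance.

Step 6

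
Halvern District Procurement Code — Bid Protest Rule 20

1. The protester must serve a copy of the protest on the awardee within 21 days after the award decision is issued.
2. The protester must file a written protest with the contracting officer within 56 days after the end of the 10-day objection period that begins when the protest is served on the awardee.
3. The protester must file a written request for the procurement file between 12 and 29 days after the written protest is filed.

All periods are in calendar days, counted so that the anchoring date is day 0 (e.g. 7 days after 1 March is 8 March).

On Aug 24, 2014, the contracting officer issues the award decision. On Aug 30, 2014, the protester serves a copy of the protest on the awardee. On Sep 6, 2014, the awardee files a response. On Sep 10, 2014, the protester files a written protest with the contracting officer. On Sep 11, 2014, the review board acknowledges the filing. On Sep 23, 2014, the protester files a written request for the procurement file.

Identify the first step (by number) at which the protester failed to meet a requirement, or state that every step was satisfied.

None — every step was satisfied

Step 1: 21 days after Aug 24, 2014 (when the award decision is issued) is Sep 14, 2014; done Aug 30, 2014 — timely.
Step 2: 56 days after Sep 9, 2014 (end of the 10-day objection period, which began when the protest is served on the awardee on Aug 30, 2014) is Nov 4, 2014; done Sep 10, 2014 — timely.
Step 3: the window is 12–29 days after Sep 10, 2014 (when the written protest is filed), so Sep 22, 2014 through Oct 9, 2014; Sep 23, 2014 falls inside that range.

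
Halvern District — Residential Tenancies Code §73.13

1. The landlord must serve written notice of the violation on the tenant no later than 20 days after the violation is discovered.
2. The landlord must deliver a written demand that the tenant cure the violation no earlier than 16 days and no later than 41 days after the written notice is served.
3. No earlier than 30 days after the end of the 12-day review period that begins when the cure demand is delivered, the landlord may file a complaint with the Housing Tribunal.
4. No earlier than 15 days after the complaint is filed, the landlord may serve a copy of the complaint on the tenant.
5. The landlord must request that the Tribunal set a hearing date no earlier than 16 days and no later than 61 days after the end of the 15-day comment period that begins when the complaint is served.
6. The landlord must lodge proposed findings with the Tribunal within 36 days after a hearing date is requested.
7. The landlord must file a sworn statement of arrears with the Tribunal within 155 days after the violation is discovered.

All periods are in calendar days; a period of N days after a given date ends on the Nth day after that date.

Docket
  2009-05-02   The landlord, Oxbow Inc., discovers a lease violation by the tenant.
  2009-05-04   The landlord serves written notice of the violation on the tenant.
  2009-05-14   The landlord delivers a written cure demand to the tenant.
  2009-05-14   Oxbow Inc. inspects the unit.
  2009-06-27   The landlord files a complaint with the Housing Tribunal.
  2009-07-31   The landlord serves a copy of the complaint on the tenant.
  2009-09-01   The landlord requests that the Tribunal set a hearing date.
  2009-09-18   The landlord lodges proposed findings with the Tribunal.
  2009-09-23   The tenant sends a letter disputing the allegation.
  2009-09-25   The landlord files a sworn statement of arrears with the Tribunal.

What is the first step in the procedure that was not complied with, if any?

Step 2

Step 1 — counting 20 days from 2009-05-02 (when the violation is discovered) gives a deadline of 2009-05-22; completed 2009-05-04, before the deadline.
Step 2 — 16 and 41 days from 2009-05-04 (when the written notice is served) are 2009-05-20 and 2009-06-14 respectively; 2009-05-14 is 6 days too early.
Later steps need not be reached.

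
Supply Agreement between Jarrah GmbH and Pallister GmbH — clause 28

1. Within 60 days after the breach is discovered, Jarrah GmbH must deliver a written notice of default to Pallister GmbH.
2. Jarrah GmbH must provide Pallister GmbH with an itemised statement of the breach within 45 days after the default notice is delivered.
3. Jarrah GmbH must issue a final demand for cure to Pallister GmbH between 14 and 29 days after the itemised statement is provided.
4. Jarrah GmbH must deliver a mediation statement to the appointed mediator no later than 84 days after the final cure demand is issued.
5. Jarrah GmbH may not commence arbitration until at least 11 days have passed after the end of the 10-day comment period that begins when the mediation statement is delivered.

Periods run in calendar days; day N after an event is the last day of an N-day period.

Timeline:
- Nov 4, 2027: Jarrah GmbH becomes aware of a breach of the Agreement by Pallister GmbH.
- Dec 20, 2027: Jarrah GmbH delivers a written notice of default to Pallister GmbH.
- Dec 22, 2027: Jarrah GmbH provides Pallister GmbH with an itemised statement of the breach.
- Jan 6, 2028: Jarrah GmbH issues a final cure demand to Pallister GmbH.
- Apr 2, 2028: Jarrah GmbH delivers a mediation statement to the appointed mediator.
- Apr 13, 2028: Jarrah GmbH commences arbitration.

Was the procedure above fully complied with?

Step 1 — counting 60 days from Nov 4, 2027 (when the breach is discovered) gives a deadline of Jan 3, 2028; completed Dec 20, 2027, before the deadline.
Step 2 — counting 45 days from Dec 20, 2027 (when the default notice is delivered) gives a deadline of Feb 3, 2028; done Dec 22, 2027 — timely.
Step 3 — 14 and 29 days from Dec 22, 2027 (when the itemised statement is provided) are Jan 5, 2028 and Jan 20, 2028 respectively; Jan 6, 2028 falls inside that range.
Step 4 — counting 84 days from Jan 6, 2028 (when the final cure demand is issued) gives a deadline of Mar 30, 2028; done Apr 2, 2028 — 3 days late.

No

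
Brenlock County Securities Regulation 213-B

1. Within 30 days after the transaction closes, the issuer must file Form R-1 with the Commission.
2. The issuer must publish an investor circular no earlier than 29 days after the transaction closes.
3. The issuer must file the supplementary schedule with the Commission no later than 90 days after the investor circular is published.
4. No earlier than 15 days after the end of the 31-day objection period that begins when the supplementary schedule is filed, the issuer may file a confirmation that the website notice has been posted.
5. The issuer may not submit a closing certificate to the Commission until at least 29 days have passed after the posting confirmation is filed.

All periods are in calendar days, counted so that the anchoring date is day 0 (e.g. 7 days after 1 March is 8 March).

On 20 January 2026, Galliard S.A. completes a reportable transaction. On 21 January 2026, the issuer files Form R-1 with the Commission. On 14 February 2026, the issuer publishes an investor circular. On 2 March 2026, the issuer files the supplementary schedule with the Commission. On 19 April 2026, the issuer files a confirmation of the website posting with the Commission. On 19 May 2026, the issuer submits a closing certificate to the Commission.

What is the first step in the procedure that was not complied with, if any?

Step 1: 30 days after 20 January 2026 (when the transaction closes) is 19 February 2026; completed 21 January 2026, before the deadline.
Step 2: the earliest permitted date is 29 days after 20 January 2026 (when the transaction closes), i.e. 18 February 2026; acted on 14 February 2026, 4 days prematurely.
The analysis stops there.

Step 2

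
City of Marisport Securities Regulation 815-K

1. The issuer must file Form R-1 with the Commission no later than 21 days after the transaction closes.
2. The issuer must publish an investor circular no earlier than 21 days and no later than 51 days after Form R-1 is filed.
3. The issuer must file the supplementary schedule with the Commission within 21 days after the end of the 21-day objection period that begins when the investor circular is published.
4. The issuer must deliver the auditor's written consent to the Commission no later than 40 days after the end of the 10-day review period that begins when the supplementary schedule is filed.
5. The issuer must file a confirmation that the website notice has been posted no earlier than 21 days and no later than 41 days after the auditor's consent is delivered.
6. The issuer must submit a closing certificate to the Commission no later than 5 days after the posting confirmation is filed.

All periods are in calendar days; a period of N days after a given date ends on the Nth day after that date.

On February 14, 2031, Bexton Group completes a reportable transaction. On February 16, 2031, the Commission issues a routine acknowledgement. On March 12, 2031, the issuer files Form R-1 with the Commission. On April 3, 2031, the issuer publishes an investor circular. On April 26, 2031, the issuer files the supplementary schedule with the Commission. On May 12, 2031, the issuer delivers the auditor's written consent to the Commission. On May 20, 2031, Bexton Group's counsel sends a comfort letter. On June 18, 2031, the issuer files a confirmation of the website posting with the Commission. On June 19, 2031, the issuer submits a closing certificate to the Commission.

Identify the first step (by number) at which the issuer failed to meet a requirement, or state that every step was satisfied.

Step 1: 21 days after February 14, 2031 (when the transaction closes) is March 7, 2031; done March 12, 2031 — 5 days late.

Step 1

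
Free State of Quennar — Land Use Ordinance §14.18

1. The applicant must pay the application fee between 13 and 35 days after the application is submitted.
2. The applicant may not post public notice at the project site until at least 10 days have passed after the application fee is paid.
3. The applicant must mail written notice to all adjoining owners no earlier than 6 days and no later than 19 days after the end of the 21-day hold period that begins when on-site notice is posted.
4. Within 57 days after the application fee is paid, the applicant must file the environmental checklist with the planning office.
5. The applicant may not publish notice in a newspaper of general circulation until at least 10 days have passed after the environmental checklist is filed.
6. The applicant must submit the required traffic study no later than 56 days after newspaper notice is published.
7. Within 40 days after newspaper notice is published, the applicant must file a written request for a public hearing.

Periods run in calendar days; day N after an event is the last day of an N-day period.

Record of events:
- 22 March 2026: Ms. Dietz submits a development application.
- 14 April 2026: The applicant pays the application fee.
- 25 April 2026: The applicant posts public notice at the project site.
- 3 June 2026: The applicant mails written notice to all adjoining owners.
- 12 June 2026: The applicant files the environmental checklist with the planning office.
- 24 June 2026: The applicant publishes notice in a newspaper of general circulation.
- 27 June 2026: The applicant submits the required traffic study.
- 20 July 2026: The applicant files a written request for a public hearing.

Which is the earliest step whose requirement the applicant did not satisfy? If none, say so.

Step 4

(1) the permitted window runs from 22 March 2026 + 13 = 4 April 2026 to 22 March 2026 + 35 = 26 April 2026; 14 April 2026 falls inside that range.
(2) permitted from 14 April 2026 + 10 days = 24 April 2026 onward; 25 April 2026 is on or after that date.
(3) the permitted window runs from 16 May 2026 + 6 = 22 May 2026 to 16 May 2026 + 19 = 4 June 2026; done 3 June 2026 — within the window.
(4) due by 14 April 2026 + 57 days = 10 June 2026; not done until 12 June 2026, 2 days after the deadline.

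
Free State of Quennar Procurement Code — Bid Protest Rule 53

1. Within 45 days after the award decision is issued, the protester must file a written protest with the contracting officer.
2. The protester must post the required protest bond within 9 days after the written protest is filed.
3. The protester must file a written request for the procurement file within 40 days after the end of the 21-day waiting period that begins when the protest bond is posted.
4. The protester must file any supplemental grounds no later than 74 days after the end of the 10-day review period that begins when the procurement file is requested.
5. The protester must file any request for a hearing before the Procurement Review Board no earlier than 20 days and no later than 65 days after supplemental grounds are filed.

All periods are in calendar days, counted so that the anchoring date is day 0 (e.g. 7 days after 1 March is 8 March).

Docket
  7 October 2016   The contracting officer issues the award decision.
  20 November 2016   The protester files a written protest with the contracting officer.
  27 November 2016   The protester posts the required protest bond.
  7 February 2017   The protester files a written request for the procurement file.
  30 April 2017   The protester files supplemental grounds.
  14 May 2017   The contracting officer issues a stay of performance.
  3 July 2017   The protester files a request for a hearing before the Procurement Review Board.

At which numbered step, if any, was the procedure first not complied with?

Step 3

Step 1: 45 days after 7 October 2016 (when the award decision is issued) is 21 November 2016; 20 November 2016 is within that limit.
Step 2: 9 days after 20 November 2016 (when the written protest is filed) is 29 November 2016; completed 27 November 2016, before the deadline.
Step 3: 40 days after 18 December 2016 (end of the 21-day waiting period, which began when the protest bond is posted on 27 November 2016) is 27 January 2017; 7 February 2017 misses that deadline by 11 days.
That is the first point of non-compliance.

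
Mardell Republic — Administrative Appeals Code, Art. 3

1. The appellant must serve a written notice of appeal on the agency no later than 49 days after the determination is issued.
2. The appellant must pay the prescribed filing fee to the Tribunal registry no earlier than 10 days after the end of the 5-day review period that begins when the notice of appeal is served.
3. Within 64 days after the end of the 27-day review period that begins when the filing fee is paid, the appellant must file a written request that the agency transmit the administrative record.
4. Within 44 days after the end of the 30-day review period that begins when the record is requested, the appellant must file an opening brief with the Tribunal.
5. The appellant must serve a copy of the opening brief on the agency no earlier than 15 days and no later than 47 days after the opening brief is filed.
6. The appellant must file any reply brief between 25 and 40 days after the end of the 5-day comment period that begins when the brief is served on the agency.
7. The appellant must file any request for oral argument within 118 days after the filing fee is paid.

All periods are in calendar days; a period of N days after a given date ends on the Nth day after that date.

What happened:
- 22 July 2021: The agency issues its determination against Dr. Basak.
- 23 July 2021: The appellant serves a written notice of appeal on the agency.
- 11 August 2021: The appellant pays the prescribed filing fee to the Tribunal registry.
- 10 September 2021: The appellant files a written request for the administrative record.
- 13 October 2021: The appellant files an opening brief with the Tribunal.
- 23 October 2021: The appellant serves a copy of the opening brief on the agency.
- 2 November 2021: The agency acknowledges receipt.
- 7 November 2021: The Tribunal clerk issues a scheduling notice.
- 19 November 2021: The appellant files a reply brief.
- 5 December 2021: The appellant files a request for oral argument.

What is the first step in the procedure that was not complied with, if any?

Step 5

Step 1: 49 days after 22 July 2021 (when the determination is issued) is 9 September 2021; done 23 July 2021 — timely.
Step 2: the earliest permitted date is 10 days after 28 July 2021 (end of the 5-day review period, which began when the notice of appeal is served on 23 July 2021), i.e. 7 August 2021; done 11 August 2021 — permitted.
Step 3: 64 days after 7 September 2021 (end of the 27-day review period, which began when the filing fee is paid on 11 August 2021) is 10 November 2021; 10 September 2021 is within that limit.
Step 4: 44 days after 10 October 2021 (end of the 30-day review period, which began when the record is requested on 10 September 2021) is 23 November 2021; completed 13 October 2021, before the deadline.
Step 5: the window is 15–47 days after 13 October 2021 (when the opening brief is filed), so 28 October 2021 through 29 November 2021; done 23 October 2021 — 5 days before the window opened.
No need to go further; step 5 was not satisfied.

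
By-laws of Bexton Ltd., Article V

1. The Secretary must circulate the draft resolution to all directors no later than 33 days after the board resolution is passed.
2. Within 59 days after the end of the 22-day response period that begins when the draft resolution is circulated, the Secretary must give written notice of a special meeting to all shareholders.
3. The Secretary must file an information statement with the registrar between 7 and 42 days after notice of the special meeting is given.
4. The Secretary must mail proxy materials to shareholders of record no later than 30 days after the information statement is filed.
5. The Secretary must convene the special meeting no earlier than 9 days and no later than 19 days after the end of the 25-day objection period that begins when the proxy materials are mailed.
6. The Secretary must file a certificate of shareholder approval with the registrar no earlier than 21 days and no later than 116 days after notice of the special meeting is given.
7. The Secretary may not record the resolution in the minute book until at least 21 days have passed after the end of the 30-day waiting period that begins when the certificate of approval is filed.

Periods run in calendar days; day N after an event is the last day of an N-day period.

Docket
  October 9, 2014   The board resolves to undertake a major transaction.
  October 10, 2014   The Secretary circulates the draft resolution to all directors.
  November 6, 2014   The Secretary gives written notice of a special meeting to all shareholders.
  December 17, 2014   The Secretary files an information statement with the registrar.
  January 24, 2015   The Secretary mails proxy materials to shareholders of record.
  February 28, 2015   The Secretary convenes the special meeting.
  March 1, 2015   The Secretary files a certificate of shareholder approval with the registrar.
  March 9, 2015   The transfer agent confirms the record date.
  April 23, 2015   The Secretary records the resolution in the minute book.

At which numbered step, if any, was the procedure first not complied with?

Step 1 — counting 33 days from October 9, 2014 (when the board resolution is passed) gives a deadline of November 11, 2014; done October 10, 2014 — timely.
Step 2 — counting 59 days from November 1, 2014 (end of the 22-day response period, which began when the draft resolution is circulated on October 10, 2014) gives a deadline of December 30, 2014; done November 6, 2014 — timely.
Step 3 — 7 and 42 days from November 6, 2014 (when notice of the special meeting is given) are November 13, 2014 and December 18, 2014 respectively; December 17, 2014 falls inside that range.
Step 4 — counting 30 days from December 17, 2014 (when the information statement is filed) gives a deadline of January 16, 2015; not done until January 24, 2015, 8 days after the deadline.

Step 4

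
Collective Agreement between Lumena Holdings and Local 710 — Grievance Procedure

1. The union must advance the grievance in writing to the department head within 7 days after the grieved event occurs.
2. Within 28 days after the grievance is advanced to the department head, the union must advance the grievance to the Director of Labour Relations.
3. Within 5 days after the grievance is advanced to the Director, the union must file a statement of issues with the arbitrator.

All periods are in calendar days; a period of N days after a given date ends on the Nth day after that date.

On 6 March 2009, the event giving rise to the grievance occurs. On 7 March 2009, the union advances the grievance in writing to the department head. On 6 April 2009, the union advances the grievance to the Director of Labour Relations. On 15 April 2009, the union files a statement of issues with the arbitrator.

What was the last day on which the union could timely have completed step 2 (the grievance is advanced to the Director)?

4 April 2009

Step 2 runs from 7 March 2009, when the grievance is advanced to the department head. 28 days after 7 March 2009 is 4 April 2009.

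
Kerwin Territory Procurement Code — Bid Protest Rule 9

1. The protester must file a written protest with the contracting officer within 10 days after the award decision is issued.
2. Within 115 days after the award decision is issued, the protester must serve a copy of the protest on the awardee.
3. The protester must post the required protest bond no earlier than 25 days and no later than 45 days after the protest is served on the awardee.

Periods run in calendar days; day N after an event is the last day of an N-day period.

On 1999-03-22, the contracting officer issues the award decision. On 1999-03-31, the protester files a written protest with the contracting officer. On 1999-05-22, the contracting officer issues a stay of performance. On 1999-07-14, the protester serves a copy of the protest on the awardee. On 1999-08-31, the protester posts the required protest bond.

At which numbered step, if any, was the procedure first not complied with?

Step 3

Step 1: 10 days after 1999-03-22 (when the award decision is issued) is 1999-04-01; done 1999-03-31 — timely.
Step 2: 115 days after 1999-03-22 (when the award decision is issued) is 1999-07-15; completed 1999-07-14, before the deadline.
Step 3: the window is 25–45 days after 1999-07-14 (when the protest is served on the awardee), so 1999-08-08 through 1999-08-28; done 1999-08-31 — 3 days after the window closed.
The analysis stops there.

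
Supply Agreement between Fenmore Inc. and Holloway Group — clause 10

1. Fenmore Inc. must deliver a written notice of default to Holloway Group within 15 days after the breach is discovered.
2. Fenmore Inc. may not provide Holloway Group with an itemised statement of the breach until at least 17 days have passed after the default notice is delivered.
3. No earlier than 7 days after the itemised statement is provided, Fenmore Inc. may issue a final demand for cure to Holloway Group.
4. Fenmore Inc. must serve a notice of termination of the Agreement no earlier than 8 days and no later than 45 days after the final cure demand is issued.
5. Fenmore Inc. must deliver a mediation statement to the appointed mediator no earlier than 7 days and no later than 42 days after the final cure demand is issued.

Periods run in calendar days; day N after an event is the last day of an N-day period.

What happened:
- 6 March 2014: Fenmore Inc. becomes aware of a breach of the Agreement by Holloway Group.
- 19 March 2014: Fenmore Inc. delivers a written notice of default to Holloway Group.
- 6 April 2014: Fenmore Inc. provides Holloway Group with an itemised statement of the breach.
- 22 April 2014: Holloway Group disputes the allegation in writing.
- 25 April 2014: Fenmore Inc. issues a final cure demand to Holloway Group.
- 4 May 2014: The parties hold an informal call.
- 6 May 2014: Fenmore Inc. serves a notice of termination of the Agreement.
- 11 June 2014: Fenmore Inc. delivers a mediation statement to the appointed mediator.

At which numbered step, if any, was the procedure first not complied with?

Step 1 — counting 15 days from 6 March 2014 (when the breach is discovered) gives a deadline of 21 March 2014; 19 March 2014 is within that limit.
Step 2 — must wait 17 days from 19 March 2014 (when the default notice is delivered), so not before 5 April 2014; 6 April 2014 is on or after that date.
Step 3 — must wait 7 days from 6 April 2014 (when the itemised statement is provided), so not before 13 April 2014; done 25 April 2014 — permitted.
Step 4 — 8 and 45 days from 25 April 2014 (when the final cure demand is issued) are 3 May 2014 and 9 June 2014 respectively; done 6 May 2014 — within the window.
Step 5 — 7 and 42 days from 25 April 2014 (when the final cure demand is issued) are 2 May 2014 and 6 June 2014 respectively; done 11 June 2014 — 5 days after the window closed.

Step 5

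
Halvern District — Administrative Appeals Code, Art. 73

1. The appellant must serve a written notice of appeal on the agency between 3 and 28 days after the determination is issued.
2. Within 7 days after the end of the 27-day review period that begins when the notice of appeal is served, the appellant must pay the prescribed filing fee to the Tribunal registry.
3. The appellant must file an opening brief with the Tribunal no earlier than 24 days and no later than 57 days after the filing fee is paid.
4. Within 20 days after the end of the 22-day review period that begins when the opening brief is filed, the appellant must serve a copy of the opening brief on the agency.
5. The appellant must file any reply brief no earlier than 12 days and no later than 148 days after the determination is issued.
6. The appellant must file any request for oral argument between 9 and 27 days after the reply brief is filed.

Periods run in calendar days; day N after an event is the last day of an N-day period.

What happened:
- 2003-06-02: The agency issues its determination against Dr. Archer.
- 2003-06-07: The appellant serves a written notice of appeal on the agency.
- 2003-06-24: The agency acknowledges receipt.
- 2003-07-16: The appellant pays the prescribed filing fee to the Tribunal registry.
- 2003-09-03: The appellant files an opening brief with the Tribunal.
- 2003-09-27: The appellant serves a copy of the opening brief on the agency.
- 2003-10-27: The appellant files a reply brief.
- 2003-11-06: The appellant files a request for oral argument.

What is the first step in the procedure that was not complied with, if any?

Step 2

Step 1: the window is 3–28 days after 2003-06-02 (when the determination is issued), so 2003-06-05 through 2003-06-30; 2003-06-07 falls inside that range.
Step 2: 7 days after 2003-07-04 (end of the 27-day review period, which began when the notice of appeal is served on 2003-06-07) is 2003-07-11; done 2003-07-16 — 5 days late.
Later steps need not be reached.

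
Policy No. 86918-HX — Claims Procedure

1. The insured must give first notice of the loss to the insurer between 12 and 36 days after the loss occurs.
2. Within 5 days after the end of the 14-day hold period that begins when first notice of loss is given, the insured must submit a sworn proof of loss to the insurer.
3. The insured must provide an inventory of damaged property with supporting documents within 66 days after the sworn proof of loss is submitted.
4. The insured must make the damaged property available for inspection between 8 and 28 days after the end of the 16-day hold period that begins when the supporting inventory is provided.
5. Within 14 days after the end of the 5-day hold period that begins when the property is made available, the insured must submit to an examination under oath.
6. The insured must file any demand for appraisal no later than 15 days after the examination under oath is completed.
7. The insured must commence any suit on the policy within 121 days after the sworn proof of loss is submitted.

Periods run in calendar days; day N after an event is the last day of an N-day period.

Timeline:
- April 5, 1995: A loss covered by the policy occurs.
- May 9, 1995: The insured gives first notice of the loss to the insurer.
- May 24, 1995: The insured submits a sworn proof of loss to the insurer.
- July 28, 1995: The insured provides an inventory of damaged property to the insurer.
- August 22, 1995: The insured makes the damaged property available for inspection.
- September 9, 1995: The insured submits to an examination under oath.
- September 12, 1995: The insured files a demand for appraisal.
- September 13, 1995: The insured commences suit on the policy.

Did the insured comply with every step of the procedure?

Yes

Step 1: the window is 12–36 days after April 5, 1995 (when the loss occurs), so April 17, 1995 through May 11, 1995; done May 9, 1995 — within the window.
Step 2: 5 days after May 23, 1995 (end of the 14-day hold period, which began when first notice of loss is given on May 9, 1995) is May 28, 1995; completed May 24, 1995, before the deadline.
Step 3: 66 days after May 24, 1995 (when the sworn proof of loss is submitted) is July 29, 1995; done July 28, 1995 — timely.
Step 4: the window is 8–28 days after August 13, 1995 (end of the 16-day hold period, which began when the supporting inventory is provided on July 28, 1995), so August 21, 1995 through September 10, 1995; done August 22, 1995, which is between those dates.
Step 5: 14 days after August 27, 1995 (end of the 5-day hold period, which began when the property is made available on August 22, 1995) is September 10, 1995; done September 9, 1995 — timely.
Step 6: 15 days after September 9, 1995 (when the examination under oath is completed) is September 24, 1995; September 12, 1995 is within that limit.
Step 7: 121 days after May 24, 1995 (when the sworn proof of loss is submitted) is September 22, 1995; September 13, 1995 is within that limit.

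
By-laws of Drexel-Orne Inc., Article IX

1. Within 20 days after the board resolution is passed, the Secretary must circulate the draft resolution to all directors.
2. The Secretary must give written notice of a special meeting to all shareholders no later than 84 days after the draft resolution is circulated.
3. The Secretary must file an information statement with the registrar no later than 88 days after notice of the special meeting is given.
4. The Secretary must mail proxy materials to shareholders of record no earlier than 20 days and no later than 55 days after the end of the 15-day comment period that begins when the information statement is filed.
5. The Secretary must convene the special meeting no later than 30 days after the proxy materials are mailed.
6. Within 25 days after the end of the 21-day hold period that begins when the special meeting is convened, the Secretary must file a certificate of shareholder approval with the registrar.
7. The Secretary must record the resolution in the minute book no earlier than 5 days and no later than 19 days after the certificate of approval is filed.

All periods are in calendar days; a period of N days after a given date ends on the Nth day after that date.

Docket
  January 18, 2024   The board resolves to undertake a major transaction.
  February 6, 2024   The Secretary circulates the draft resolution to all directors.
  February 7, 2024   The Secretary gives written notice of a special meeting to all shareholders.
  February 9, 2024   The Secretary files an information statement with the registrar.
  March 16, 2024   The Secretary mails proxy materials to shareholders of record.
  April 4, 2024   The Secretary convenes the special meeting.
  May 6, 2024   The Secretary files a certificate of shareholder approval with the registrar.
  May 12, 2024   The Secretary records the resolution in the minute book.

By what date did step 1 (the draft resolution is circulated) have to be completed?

Step 1 runs from January 18, 2024, when the board resolution is passed. 20 days after January 18, 2024 is February 7, 2024.

February 7, 2024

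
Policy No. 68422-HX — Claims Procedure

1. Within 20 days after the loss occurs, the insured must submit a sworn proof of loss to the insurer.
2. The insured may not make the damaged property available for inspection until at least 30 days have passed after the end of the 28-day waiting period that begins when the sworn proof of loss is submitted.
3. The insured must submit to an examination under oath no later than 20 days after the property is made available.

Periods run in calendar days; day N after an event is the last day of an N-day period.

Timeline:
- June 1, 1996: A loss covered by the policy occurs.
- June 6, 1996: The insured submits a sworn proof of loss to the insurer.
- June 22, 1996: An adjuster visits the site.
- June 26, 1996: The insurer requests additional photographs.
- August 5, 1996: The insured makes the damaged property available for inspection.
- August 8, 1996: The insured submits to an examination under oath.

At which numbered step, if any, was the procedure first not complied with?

Step 1: 20 days after June 1, 1996 (when the loss occurs) is June 21, 1996; completed June 6, 1996, before the deadline.
Step 2: the earliest permitted date is 30 days after July 4, 1996 (end of the 28-day waiting period, which began when the sworn proof of loss is submitted on June 6, 1996), i.e. August 3, 1996; done August 5, 1996 — permitted.
Step 3: 20 days after August 5, 1996 (when the property is made available) is August 25, 1996; completed August 8, 1996, before the deadline.

None — every step was satisfied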